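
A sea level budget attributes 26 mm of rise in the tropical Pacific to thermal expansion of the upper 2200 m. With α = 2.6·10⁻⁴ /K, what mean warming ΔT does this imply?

ΔT ≈ 0.045 °C

ΔT = Δh/(αH) = 0.026 / (2.6×10⁻⁴ × 2200) ≈ 0.04545 °C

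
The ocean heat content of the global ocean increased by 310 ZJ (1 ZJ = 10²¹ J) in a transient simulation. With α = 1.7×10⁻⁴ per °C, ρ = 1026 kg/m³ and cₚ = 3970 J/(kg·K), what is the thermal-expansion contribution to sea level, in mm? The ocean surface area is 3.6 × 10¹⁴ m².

36 mm

Per unit area: Q = 310×10²¹ / (3.6×10¹⁴) ≈ 8.611×10⁸ J/m²
Δh = αQ/(ρcₚ) = 1.7×10⁻⁴ × 8.611×10⁸ / (1026 × 3970) ≈ 0.035939 m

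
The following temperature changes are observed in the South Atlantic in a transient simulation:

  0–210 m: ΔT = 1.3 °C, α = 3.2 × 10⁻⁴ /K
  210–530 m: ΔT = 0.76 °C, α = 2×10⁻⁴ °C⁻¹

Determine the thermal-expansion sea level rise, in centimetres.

14 cm

Layer 1: 3.2×10⁻⁴ × 210 × 1.3 = 0.08736 m
Layer 2: 0.76 × 320 × 2×10⁻⁴ = 0.04864 m
Δh = 0.08736 + 0.04864 = 0.13600 m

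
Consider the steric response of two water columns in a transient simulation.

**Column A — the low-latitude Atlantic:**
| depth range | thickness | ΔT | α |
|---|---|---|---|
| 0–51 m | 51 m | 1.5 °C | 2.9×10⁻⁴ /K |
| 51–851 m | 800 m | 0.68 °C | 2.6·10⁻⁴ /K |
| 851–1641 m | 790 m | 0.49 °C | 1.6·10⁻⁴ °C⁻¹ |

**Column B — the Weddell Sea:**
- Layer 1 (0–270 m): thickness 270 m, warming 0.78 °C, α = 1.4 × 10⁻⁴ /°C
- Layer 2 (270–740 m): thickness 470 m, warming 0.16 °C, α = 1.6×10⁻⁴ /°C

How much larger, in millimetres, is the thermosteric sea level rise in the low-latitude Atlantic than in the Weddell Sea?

A 1.5 × 51 × 2.9×10⁻⁴ = 0.022185 m
A 2.6×10⁻⁴ × 0.68 × 800 = 0.14144 m
A 851–1641 m: 790 × 0.49 × 1.6×10⁻⁴ = 0.061936 m
A total: 0.225561 m
B 1.4×10⁻⁴ × 270 × 0.78 = 0.029484 m
B 1.6×10⁻⁴ × 0.16 × 470 = 0.012032 m
B total: 0.041516 m
Difference: 0.225561 − 0.041516 = 0.184045 m

180 mm larger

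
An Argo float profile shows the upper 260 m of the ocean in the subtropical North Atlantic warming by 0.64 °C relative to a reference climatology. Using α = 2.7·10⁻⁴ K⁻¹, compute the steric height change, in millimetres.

about 44.9 mm

Δh = αΔT·H = 2.7×10⁻⁴ × 0.64 × 260 = 0.044928 m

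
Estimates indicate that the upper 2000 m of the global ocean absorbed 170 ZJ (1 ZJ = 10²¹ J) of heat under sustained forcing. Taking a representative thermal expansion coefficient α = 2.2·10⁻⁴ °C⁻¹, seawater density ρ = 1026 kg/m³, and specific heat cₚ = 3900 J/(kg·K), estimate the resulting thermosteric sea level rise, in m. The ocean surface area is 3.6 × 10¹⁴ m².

Δh ≈ 0.026 m

Per unit area: Q = 170×10²¹ / (3.6×10¹⁴) ≈ 4.722×10⁸ J/m²
Δh = αQ/(ρcₚ) = 2.2×10⁻⁴ × 4.722×10⁸ / (1026 × 3900) ≈ 0.025962 m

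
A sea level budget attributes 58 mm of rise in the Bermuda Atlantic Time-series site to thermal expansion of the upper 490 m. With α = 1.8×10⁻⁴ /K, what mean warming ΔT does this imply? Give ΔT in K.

ΔT = Δh/(αH) = 0.058 / (1.8×10⁻⁴ × 490) ≈ 0.6576 K

about 0.658 K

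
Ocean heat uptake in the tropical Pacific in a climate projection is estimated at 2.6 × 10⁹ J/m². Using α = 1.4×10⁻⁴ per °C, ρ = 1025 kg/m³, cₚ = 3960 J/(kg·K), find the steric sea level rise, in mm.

Δh = αQ/(ρcₚ) = 1.4×10⁻⁴ × 2.6×10⁹ / (1025 × 3960) ≈ 0.089677 m

Δh ≈ 89.7 mm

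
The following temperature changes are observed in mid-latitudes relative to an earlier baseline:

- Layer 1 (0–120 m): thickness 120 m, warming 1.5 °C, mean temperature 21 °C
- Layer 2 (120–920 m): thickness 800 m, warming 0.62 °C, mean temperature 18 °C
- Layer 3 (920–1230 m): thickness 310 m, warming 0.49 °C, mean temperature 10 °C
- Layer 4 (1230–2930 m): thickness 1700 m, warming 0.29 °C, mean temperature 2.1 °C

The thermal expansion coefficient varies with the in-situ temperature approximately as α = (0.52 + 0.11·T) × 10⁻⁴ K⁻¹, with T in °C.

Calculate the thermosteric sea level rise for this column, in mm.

Δh ≈ 237 mm

Layer 1: α = (0.52 + 0.11×21)×10⁻⁴ = 2.83×10⁻⁴ K⁻¹
Layer 2: α = (0.52 + 0.11×18)×10⁻⁴ = 2.5×10⁻⁴ K⁻¹
Layer 3: α = (0.52 + 0.11×10)×10⁻⁴ = 1.62×10⁻⁴ K⁻¹
Layer 4: α = (0.52 + 0.11×2.1)×10⁻⁴ = 0.751×10⁻⁴ K⁻¹
1.5 × 2.83×10⁻⁴ × 120 = 0.05094 m
2.5×10⁻⁴ × 0.62 × 800 = 0.12400 m
Layer 3: 310 × 1.62×10⁻⁴ × 0.49 = 0.0246078 m
0.751×10⁻⁴ × 1700 × 0.29 = 0.0370243 m
Δh = 0.05094 + 0.12400 + 0.0246078 + 0.0370243 = 0.2365721 m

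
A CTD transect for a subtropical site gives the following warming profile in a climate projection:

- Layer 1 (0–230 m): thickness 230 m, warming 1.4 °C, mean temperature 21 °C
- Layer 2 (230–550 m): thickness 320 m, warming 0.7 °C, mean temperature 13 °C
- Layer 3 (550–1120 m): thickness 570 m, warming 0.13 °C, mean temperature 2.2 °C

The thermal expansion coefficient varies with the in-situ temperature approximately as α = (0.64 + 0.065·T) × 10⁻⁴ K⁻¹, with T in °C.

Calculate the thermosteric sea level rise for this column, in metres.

Layer 1: α = (0.64 + 0.065×21)×10⁻⁴ = 2.005×10⁻⁴ K⁻¹
Layer 2: α = (0.64 + 0.065×13)×10⁻⁴ = 1.485×10⁻⁴ K⁻¹
Layer 3: α = (0.64 + 0.065×2.2)×10⁻⁴ = 0.783×10⁻⁴ K⁻¹
Layer 1: 1.4 × 230 × 2.005×10⁻⁴ = 0.064561 m
1.485×10⁻⁴ × 0.7 × 320 = 0.033264 m
570 × 0.783×10⁻⁴ × 0.13 = 0.00580203 m
Δh = 0.064561 + 0.033264 + 0.00580203 = 0.10362703 m

Δh = 0.104 m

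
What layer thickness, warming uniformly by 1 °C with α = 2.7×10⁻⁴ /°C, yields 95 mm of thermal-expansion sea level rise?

H ≈ 350 m

H = Δh/(αΔT) = 0.095 / (2.7×10⁻⁴ × 1) ≈ 351.9 m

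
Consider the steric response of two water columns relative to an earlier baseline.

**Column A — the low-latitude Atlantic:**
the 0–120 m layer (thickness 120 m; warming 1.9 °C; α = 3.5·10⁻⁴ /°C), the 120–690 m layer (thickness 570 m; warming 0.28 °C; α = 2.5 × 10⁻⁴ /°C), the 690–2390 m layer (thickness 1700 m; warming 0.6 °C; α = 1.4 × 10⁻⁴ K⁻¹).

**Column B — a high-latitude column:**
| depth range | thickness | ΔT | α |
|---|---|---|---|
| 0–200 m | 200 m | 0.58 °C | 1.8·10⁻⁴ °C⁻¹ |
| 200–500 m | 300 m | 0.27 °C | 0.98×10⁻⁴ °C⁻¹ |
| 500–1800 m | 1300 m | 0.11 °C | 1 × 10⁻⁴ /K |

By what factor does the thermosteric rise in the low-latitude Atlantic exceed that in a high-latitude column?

6.09

A 1.9 × 3.5×10⁻⁴ × 120 = 0.07980 m
A Layer 2: 0.28 × 570 × 2.5×10⁻⁴ = 0.03990 m
A 690–2390 m: 1700 × 0.6 × 1.4×10⁻⁴ = 0.14280 m
A total: 0.26250 m
B Layer 1: 0.58 × 200 × 1.8×10⁻⁴ = 0.02088 m
B 200–500 m: 0.27 × 300 × 0.98×10⁻⁴ = 0.007938 m
B 1300 × 0.11 × 1×10⁻⁴ = 0.01430 m
B total: 0.043118 m
Ratio: 0.26250 / 0.043118 ≈ 6.088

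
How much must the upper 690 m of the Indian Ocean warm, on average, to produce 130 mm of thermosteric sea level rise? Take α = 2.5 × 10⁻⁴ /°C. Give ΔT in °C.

0.754 °C

ΔT = Δh/(αH) = 0.13 / (2.5×10⁻⁴ × 690) ≈ 0.7536 °C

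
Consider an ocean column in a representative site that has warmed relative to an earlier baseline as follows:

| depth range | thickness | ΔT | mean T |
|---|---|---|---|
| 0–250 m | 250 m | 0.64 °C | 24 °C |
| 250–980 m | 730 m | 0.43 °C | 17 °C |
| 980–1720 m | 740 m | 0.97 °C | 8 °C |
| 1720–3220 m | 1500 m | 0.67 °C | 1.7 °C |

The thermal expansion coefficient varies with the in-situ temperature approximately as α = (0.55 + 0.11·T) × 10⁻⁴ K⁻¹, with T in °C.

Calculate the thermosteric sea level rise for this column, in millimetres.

300 mm of thermosteric rise

Layer 1: α = (0.55 + 0.11×24)×10⁻⁴ = 3.19×10⁻⁴ K⁻¹
Layer 2: α = (0.55 + 0.11×17)×10⁻⁴ = 2.42×10⁻⁴ K⁻¹
Layer 3: α = (0.55 + 0.11×8)×10⁻⁴ = 1.43×10⁻⁴ K⁻¹
Layer 4: α = (0.55 + 0.11×1.7)×10⁻⁴ = 0.737×10⁻⁴ K⁻¹
0–250 m: 3.19×10⁻⁴ × 0.64 × 250 = 0.05104 m
2.42×10⁻⁴ × 730 × 0.43 = 0.0759638 m
740 × 1.43×10⁻⁴ × 0.97 = 0.1026454 m
1720–3220 m: 0.737×10⁻⁴ × 1500 × 0.67 = 0.0740685 m
Δh = 0.05104 + 0.0759638 + 0.1026454 + 0.0740685 = 0.3037177 m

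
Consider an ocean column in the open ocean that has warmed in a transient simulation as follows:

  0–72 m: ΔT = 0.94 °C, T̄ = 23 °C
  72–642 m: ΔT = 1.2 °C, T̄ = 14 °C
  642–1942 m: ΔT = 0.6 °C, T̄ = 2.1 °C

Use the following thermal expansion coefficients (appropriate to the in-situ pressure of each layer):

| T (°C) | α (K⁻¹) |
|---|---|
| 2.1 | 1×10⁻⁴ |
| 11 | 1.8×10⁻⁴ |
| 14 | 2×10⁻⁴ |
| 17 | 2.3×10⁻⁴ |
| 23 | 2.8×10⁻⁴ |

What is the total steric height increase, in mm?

Layer 1 at 23 °C → α = 2.8×10⁻⁴ K⁻¹
Layer 2 at 14 °C → α = 2×10⁻⁴ K⁻¹
Layer 3 at 2.1 °C → α = 1×10⁻⁴ K⁻¹
0–72 m: 72 × 2.8×10⁻⁴ × 0.94 = 0.0189504 m
72–642 m: 570 × 1.2 × 2×10⁻⁴ = 0.13680 m
0.6 × 1×10⁻⁴ × 1300 = 0.07800 m
Δh = 0.0189504 + 0.13680 + 0.07800 = 0.2337504 m ≈ 234 mm

234 mm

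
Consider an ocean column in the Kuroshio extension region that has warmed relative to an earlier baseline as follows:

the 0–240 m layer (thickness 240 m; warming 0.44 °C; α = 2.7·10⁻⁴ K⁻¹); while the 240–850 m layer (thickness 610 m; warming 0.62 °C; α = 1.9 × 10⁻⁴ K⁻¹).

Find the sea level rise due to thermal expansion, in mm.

0–240 m: 0.44 × 2.7×10⁻⁴ × 240 = 0.028512 m
Layer 2: 1.9×10⁻⁴ × 610 × 0.62 = 0.071858 m
Δh = 0.028512 + 0.071858 = 0.10037 m ≈ 100 mm

Δh = 100 mm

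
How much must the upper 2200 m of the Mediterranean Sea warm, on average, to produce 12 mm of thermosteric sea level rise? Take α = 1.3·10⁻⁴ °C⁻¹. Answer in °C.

ΔT = Δh/(αH) = 0.012 / (1.3×10⁻⁴ × 2200) ≈ 0.04196 °C

0.042 °C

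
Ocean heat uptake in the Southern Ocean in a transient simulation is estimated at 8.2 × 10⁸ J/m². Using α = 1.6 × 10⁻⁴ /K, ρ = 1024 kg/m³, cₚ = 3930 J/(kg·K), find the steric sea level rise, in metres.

Δh = αQ/(ρcₚ) = 1.6×10⁻⁴ × 8.2×10⁸ / (1024 × 3930) ≈ 0.032602 m

about 0.0326 m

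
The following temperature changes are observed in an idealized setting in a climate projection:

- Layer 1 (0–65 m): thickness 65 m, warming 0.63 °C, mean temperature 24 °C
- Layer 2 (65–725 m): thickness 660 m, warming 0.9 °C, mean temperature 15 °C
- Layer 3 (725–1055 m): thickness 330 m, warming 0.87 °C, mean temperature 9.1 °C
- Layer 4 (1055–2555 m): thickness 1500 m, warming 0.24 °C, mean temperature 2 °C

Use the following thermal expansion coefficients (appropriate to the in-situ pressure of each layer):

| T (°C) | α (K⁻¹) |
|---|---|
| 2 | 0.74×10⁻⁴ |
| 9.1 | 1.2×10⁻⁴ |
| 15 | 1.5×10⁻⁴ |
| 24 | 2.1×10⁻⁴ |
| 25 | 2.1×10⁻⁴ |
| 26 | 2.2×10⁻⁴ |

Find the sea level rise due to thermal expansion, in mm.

Layer 1 at 24 °C → α = 2.1×10⁻⁴ K⁻¹
Layer 2 at 15 °C → α = 1.5×10⁻⁴ K⁻¹
Layer 3 at 9.1 °C → α = 1.2×10⁻⁴ K⁻¹
Layer 4 at 2 °C → α = 0.74×10⁻⁴ K⁻¹
0–65 m: 0.63 × 2.1×10⁻⁴ × 65 = 0.0085995 m
Layer 2: 1.5×10⁻⁴ × 0.9 × 660 = 0.08910 m
725–1055 m: 0.87 × 1.2×10⁻⁴ × 330 = 0.034452 m
1500 × 0.74×10⁻⁴ × 0.24 = 0.02664 m
Δh = 0.0085995 + 0.08910 + 0.034452 + 0.02664 = 0.1587915 m

about 160 mm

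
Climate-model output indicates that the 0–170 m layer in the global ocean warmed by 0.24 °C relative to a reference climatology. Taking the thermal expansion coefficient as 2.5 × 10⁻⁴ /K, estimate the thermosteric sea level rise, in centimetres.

Δh = 1.02 cm

Δh = αΔT·H = 2.5×10⁻⁴ × 0.24 × 170 = 0.01020 m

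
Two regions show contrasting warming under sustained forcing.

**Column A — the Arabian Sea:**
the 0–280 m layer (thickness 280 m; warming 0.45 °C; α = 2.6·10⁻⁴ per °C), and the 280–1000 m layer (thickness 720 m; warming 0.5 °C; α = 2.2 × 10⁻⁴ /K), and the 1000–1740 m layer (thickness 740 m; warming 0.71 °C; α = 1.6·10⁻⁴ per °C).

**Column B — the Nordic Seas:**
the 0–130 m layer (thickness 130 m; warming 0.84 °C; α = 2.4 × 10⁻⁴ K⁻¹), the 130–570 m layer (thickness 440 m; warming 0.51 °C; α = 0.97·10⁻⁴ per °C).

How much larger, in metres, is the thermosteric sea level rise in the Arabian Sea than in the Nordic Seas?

A 0.45 × 280 × 2.6×10⁻⁴ = 0.03276 m
A 280–1000 m: 720 × 2.2×10⁻⁴ × 0.5 = 0.07920 m
A Layer 3: 740 × 0.71 × 1.6×10⁻⁴ = 0.084064 m
A total: 0.196024 m
B 2.4×10⁻⁴ × 0.84 × 130 = 0.026208 m
B 130–570 m: 0.51 × 0.97×10⁻⁴ × 440 = 0.0217668 m
B total: 0.0479748 m
Difference: 0.196024 − 0.0479748 = 0.1480492 m

0.148 m larger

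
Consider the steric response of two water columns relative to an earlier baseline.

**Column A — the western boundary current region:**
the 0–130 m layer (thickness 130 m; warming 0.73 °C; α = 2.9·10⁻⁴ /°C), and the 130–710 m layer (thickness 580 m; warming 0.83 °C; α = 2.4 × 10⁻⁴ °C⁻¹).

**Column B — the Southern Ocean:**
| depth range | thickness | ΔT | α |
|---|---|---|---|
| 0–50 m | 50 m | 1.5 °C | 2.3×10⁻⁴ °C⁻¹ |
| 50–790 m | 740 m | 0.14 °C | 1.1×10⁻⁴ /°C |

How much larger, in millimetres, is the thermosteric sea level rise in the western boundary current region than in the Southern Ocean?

114 mm

A 0–130 m: 130 × 0.73 × 2.9×10⁻⁴ = 0.027521 m
A 580 × 0.83 × 2.4×10⁻⁴ = 0.115536 m
A total: 0.143057 m
B Layer 1: 2.3×10⁻⁴ × 1.5 × 50 = 0.01725 m
B 1.1×10⁻⁴ × 740 × 0.14 = 0.011396 m
B total: 0.028646 m
Difference: 0.143057 − 0.028646 = 0.114411 m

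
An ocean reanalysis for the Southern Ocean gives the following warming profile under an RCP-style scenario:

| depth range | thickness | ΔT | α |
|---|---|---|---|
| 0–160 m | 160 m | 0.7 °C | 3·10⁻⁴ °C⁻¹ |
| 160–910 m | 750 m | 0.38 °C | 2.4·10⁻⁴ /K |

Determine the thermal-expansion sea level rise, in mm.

3×10⁻⁴ × 0.7 × 160 = 0.03360 m
0.38 × 750 × 2.4×10⁻⁴ = 0.06840 m
Δh = 0.03360 + 0.06840 = 0.10200 m

about 102 mm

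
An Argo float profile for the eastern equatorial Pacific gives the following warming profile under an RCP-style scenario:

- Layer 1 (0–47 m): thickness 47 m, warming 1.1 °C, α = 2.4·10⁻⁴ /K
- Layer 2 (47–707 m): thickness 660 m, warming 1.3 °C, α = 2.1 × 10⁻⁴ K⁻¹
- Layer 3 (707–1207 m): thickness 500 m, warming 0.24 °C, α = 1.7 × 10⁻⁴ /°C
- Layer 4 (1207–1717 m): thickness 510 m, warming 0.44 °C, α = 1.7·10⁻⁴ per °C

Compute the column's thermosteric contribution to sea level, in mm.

251 mm

2.4×10⁻⁴ × 1.1 × 47 = 0.012408 m
Layer 2: 1.3 × 660 × 2.1×10⁻⁴ = 0.18018 m
707–1207 m: 0.24 × 1.7×10⁻⁴ × 500 = 0.02040 m
1207–1717 m: 510 × 0.44 × 1.7×10⁻⁴ = 0.038148 m
Δh = 0.012408 + 0.18018 + 0.02040 + 0.038148 = 0.251136 m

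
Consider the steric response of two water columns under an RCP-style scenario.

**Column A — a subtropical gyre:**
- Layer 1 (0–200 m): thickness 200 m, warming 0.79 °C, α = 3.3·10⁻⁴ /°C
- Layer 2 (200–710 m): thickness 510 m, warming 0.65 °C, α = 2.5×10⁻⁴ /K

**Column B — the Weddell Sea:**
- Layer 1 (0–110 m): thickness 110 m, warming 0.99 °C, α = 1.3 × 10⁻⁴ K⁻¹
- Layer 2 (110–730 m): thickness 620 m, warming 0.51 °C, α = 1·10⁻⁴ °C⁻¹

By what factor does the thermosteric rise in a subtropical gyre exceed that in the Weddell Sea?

A Layer 1: 200 × 0.79 × 3.3×10⁻⁴ = 0.05214 m
A Layer 2: 0.65 × 2.5×10⁻⁴ × 510 = 0.082875 m
A total: 0.135015 m
B 0.99 × 110 × 1.3×10⁻⁴ = 0.014157 m
B 110–730 m: 620 × 1×10⁻⁴ × 0.51 = 0.03162 m
B total: 0.045777 m
Ratio: 0.135015 / 0.045777 ≈ 2.949

2.9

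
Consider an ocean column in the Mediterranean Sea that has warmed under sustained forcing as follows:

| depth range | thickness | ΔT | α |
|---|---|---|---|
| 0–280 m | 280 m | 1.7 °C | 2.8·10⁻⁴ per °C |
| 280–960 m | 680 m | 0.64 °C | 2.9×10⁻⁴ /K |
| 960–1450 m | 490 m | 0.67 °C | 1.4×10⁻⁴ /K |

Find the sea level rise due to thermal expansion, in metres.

Δh ≈ 0.31 m

2.8×10⁻⁴ × 280 × 1.7 = 0.13328 m
2.9×10⁻⁴ × 0.64 × 680 = 0.126208 m
Layer 3: 1.4×10⁻⁴ × 490 × 0.67 = 0.045962 m
Δh = 0.13328 + 0.126208 + 0.045962 = 0.30545 m ≈ 0.31 m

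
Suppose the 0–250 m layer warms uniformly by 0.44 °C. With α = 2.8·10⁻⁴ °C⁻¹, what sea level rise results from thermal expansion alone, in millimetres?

31 mm of thermosteric rise

Δh = αΔT·H = 2.8×10⁻⁴ × 0.44 × 250 = 0.03080 m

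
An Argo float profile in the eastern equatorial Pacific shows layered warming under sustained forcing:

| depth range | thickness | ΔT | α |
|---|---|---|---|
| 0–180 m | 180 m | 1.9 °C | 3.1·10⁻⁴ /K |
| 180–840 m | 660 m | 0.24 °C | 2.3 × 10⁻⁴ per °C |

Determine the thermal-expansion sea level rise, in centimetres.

Δh ≈ 14.2 cm

Layer 1: 3.1×10⁻⁴ × 1.9 × 180 = 0.10602 m
180–840 m: 0.24 × 660 × 2.3×10⁻⁴ = 0.036432 m
Δh = 0.10602 + 0.036432 = 0.142452 m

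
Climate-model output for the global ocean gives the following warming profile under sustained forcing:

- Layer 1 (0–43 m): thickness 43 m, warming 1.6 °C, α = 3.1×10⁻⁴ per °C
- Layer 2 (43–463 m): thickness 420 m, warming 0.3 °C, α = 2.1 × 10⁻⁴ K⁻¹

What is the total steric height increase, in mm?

Δh = 48 mm

Layer 1: 1.6 × 3.1×10⁻⁴ × 43 = 0.021328 m
43–463 m: 0.3 × 420 × 2.1×10⁻⁴ = 0.02646 m
Δh = 0.021328 + 0.02646 = 0.047788 m ≈ 48 mm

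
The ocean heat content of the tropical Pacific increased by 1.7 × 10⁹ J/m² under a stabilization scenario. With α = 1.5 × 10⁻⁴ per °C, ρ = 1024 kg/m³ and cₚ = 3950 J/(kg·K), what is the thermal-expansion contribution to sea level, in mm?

Δh = αQ/(ρcₚ) = 1.5×10⁻⁴ × 1.7×10⁹ / (1024 × 3950) ≈ 0.063044 m

63.0 mm of thermosteric rise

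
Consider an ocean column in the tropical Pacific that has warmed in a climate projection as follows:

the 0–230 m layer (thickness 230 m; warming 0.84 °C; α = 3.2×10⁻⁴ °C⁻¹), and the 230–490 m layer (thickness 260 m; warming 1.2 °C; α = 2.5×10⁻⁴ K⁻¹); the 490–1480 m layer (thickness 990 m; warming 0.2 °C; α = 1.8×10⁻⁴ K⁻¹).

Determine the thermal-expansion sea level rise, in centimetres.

Δh ≈ 17.5 cm

Layer 1: 0.84 × 3.2×10⁻⁴ × 230 = 0.061824 m
230–490 m: 1.2 × 2.5×10⁻⁴ × 260 = 0.07800 m
Layer 3: 990 × 0.2 × 1.8×10⁻⁴ = 0.03564 m
Δh = 0.061824 + 0.07800 + 0.03564 = 0.175464 m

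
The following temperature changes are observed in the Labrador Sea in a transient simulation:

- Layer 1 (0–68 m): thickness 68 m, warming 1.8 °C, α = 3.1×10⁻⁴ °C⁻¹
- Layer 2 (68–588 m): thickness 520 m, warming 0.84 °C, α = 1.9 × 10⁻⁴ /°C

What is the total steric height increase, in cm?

Δh = 12 cm

3.1×10⁻⁴ × 1.8 × 68 = 0.037944 m
Layer 2: 520 × 0.84 × 1.9×10⁻⁴ = 0.082992 m
Δh = 0.037944 + 0.082992 = 0.120936 m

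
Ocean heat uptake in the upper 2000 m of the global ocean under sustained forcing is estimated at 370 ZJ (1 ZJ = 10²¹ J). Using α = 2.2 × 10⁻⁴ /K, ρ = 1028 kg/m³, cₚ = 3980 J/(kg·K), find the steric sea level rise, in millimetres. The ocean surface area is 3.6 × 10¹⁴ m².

55.3 mm

Per unit area: Q = 370×10²¹ / (3.6×10¹⁴) ≈ 1.028×10⁹ J/m²
Δh = αQ/(ρcₚ) = 2.2×10⁻⁴ × 1.028×10⁹ / (1028 × 3980) ≈ 0.055276 m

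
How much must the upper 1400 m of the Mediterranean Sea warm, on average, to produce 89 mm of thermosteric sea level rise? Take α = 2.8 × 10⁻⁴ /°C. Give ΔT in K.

ΔT ≈ 0.227 K

ΔT = Δh/(αH) = 0.089 / (2.8×10⁻⁴ × 1400) ≈ 0.2270 K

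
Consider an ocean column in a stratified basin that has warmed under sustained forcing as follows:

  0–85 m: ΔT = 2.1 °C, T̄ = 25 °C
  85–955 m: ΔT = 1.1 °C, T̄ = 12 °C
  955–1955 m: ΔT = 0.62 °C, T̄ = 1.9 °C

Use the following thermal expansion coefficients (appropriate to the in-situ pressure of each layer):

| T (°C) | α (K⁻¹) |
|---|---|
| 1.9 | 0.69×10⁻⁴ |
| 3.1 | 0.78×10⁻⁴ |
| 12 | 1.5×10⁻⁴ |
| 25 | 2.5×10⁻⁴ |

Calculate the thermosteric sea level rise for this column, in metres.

Layer 1 at 25 °C → α = 2.5×10⁻⁴ K⁻¹
Layer 2 at 12 °C → α = 1.5×10⁻⁴ K⁻¹
Layer 3 at 1.9 °C → α = 0.69×10⁻⁴ K⁻¹
0–85 m: 2.5×10⁻⁴ × 85 × 2.1 = 0.044625 m
1.1 × 870 × 1.5×10⁻⁴ = 0.14355 m
Layer 3: 0.62 × 1000 × 0.69×10⁻⁴ = 0.04278 m
Δh = 0.044625 + 0.14355 + 0.04278 = 0.230955 m ≈ 0.231 m

about 0.231 m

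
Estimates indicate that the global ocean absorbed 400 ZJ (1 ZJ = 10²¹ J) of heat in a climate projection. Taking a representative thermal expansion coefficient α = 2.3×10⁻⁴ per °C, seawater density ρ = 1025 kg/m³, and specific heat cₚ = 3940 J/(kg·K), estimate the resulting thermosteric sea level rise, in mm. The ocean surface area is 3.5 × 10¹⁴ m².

65 mm

Per unit area: Q = 400×10²¹ / (3.5×10¹⁴) ≈ 1.143×10⁹ J/m²
Δh = αQ/(ρcₚ) = 2.3×10⁻⁴ × 1.143×10⁹ / (1025 × 3940) ≈ 0.065096 m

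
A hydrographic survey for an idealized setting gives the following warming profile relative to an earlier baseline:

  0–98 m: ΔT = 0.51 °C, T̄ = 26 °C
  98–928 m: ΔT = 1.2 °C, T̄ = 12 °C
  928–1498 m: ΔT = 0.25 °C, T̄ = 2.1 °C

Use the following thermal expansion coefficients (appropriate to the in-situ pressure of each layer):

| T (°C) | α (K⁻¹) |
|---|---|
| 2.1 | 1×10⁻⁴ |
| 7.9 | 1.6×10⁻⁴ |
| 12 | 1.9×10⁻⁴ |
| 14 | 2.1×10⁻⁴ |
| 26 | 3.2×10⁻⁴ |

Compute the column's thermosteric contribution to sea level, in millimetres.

220 mm

Layer 1 at 26 °C → α = 3.2×10⁻⁴ K⁻¹
Layer 2 at 12 °C → α = 1.9×10⁻⁴ K⁻¹
Layer 3 at 2.1 °C → α = 1×10⁻⁴ K⁻¹
0–98 m: 3.2×10⁻⁴ × 98 × 0.51 = 0.0159936 m
1.9×10⁻⁴ × 1.2 × 830 = 0.18924 m
1×10⁻⁴ × 570 × 0.25 = 0.01425 m
Δh = 0.0159936 + 0.18924 + 0.01425 = 0.2194836 m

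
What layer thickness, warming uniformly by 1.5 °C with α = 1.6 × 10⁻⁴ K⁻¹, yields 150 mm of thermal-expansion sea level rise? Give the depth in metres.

H = Δh/(αΔT) = 0.15 / (1.6×10⁻⁴ × 1.5) = 625.0 m

about 625 m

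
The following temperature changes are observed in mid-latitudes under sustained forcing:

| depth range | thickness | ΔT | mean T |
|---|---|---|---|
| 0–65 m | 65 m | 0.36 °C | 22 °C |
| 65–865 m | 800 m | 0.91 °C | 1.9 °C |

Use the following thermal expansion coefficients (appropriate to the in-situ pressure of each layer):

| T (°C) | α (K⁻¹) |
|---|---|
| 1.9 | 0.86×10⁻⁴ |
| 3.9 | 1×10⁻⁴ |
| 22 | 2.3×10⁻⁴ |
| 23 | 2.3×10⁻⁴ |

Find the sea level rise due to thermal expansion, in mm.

68 mm of thermosteric rise

Layer 1 at 22 °C → α = 2.3×10⁻⁴ K⁻¹
Layer 2 at 1.9 °C → α = 0.86×10⁻⁴ K⁻¹
0–65 m: 65 × 0.36 × 2.3×10⁻⁴ = 0.005382 m
0.91 × 0.86×10⁻⁴ × 800 = 0.062608 m
Δh = 0.005382 + 0.062608 = 0.06799 m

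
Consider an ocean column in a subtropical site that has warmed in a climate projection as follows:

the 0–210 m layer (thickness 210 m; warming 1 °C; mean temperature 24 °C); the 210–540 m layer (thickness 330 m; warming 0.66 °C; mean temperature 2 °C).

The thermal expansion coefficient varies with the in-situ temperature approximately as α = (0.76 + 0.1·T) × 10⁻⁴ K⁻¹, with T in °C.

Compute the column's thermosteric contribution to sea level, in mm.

Layer 1: α = (0.76 + 0.1×24)×10⁻⁴ = 3.16×10⁻⁴ K⁻¹
Layer 2: α = (0.76 + 0.1×2)×10⁻⁴ = 0.96×10⁻⁴ K⁻¹
0–210 m: 1 × 3.16×10⁻⁴ × 210 = 0.06636 m
Layer 2: 0.66 × 0.96×10⁻⁴ × 330 = 0.0209088 m
Δh = 0.06636 + 0.0209088 = 0.0872688 m ≈ 87.3 mm

Δh ≈ 87.3 mm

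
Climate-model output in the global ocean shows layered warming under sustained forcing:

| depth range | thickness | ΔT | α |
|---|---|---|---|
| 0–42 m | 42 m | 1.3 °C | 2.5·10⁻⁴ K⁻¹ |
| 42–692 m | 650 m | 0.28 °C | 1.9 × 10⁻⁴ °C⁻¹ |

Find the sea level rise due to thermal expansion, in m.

Layer 1: 1.3 × 2.5×10⁻⁴ × 42 = 0.01365 m
Layer 2: 650 × 0.28 × 1.9×10⁻⁴ = 0.03458 m
Δh = 0.01365 + 0.03458 = 0.04823 m ≈ 0.048 m

about 0.048 m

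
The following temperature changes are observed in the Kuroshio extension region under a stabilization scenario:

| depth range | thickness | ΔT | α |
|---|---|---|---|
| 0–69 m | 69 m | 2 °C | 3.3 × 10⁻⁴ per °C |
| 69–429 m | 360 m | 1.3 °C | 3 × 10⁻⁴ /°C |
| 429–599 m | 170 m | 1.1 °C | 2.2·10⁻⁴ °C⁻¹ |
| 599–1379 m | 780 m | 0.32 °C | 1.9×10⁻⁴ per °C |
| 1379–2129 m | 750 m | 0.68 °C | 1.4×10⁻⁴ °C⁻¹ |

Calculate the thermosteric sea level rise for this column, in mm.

Layer 1: 2 × 3.3×10⁻⁴ × 69 = 0.04554 m
69–429 m: 360 × 1.3 × 3×10⁻⁴ = 0.14040 m
1.1 × 170 × 2.2×10⁻⁴ = 0.04114 m
Layer 4: 0.32 × 780 × 1.9×10⁻⁴ = 0.047424 m
1.4×10⁻⁴ × 750 × 0.68 = 0.07140 m
Δh = 0.04554 + 0.14040 + 0.04114 + 0.047424 + 0.07140 = 0.345904 m

350 mm of thermosteric rise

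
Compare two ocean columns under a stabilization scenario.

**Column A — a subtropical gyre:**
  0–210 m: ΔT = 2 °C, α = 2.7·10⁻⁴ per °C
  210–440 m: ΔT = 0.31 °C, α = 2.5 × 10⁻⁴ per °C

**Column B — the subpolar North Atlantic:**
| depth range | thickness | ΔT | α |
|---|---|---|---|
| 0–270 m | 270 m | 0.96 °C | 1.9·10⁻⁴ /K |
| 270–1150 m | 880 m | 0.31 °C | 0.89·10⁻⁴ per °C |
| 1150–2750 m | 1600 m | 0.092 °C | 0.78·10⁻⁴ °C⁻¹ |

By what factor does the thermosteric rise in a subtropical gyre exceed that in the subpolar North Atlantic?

A Layer 1: 2.7×10⁻⁴ × 2 × 210 = 0.11340 m
A Layer 2: 0.31 × 230 × 2.5×10⁻⁴ = 0.017825 m
A total: 0.131225 m
B 0–270 m: 1.9×10⁻⁴ × 0.96 × 270 = 0.049248 m
B 270–1150 m: 880 × 0.31 × 0.89×10⁻⁴ = 0.0242792 m
B 1150–2750 m: 1600 × 0.78×10⁻⁴ × 0.092 = 0.0114816 m
B total: 0.0850088 m
Ratio: 0.131225 / 0.0850088 ≈ 1.544

≈ 1.54×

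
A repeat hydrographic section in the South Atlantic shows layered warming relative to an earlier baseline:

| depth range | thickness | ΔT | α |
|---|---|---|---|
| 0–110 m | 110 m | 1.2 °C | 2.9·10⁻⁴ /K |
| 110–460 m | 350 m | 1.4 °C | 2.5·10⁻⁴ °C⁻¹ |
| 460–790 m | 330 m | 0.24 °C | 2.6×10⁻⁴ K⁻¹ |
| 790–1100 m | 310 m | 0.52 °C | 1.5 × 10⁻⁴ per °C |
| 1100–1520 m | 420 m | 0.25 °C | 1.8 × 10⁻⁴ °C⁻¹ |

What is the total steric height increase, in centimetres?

22 cm

Layer 1: 2.9×10⁻⁴ × 110 × 1.2 = 0.03828 m
350 × 1.4 × 2.5×10⁻⁴ = 0.12250 m
Layer 3: 2.6×10⁻⁴ × 330 × 0.24 = 0.020592 m
Layer 4: 1.5×10⁻⁴ × 310 × 0.52 = 0.02418 m
1100–1520 m: 1.8×10⁻⁴ × 420 × 0.25 = 0.01890 m
Δh = 0.03828 + 0.12250 + 0.020592 + 0.02418 + 0.01890 = 0.224452 m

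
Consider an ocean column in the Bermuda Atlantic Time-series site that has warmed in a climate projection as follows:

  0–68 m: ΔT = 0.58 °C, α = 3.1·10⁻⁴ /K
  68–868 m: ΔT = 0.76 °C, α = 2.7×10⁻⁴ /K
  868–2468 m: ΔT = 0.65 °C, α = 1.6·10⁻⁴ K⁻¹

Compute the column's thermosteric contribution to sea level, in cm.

68 × 0.58 × 3.1×10⁻⁴ = 0.0122264 m
800 × 0.76 × 2.7×10⁻⁴ = 0.16416 m
868–2468 m: 1.6×10⁻⁴ × 0.65 × 1600 = 0.16640 m
Δh = 0.0122264 + 0.16416 + 0.16640 = 0.3427864 m

about 34.3 cm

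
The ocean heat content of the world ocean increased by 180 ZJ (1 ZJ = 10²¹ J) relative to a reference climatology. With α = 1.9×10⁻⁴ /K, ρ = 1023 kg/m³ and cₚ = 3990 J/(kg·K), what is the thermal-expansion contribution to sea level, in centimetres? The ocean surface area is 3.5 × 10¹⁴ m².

Per unit area: Q = 180×10²¹ / (3.5×10¹⁴) ≈ 5.143×10⁸ J/m²
Δh = αQ/(ρcₚ) = 1.9×10⁻⁴ × 5.143×10⁸ / (1023 × 3990) ≈ 0.02394 m

2.4 cm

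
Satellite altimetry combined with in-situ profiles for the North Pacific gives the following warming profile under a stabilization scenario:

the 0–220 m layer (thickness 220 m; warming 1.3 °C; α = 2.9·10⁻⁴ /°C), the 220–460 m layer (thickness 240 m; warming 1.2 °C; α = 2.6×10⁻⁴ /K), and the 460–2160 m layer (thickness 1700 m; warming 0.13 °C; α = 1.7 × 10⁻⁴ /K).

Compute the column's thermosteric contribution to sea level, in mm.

0–220 m: 220 × 2.9×10⁻⁴ × 1.3 = 0.08294 m
Layer 2: 240 × 1.2 × 2.6×10⁻⁴ = 0.07488 m
Layer 3: 1700 × 0.13 × 1.7×10⁻⁴ = 0.03757 m
Δh = 0.08294 + 0.07488 + 0.03757 = 0.19539 m

200 mm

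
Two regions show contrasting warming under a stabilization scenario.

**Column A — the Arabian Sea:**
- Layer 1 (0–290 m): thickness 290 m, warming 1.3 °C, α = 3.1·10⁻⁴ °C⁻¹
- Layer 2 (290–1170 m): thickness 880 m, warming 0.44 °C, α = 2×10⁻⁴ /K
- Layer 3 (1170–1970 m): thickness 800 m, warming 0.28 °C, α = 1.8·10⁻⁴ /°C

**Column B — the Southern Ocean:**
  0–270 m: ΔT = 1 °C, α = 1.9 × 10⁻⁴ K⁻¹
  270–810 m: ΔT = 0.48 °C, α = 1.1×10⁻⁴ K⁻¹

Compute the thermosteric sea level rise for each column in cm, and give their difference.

A 0–290 m: 3.1×10⁻⁴ × 290 × 1.3 = 0.11687 m
A Layer 2: 880 × 0.44 × 2×10⁻⁴ = 0.07744 m
A 0.28 × 800 × 1.8×10⁻⁴ = 0.04032 m
A total: 0.23463 m
B Layer 1: 1 × 270 × 1.9×10⁻⁴ = 0.05130 m
B 270–810 m: 0.48 × 1.1×10⁻⁴ × 540 = 0.028512 m
B total: 0.079812 m
Difference: 0.23463 − 0.079812 = 0.154818 m

Δh_A ≈ 23 cm, Δh_B ≈ 8.0 cm; difference ≈ 15 cm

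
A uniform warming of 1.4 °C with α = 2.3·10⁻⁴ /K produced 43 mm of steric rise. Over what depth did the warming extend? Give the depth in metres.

H = Δh/(αΔT) = 0.043 / (2.3×10⁻⁴ × 1.4) ≈ 133.5 m

H ≈ 130 m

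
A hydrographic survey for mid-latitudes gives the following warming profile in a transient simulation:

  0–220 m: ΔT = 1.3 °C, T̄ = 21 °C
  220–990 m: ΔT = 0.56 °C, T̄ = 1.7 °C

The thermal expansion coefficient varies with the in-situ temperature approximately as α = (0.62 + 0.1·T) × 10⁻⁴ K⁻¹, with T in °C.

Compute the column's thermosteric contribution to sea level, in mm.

Layer 1: α = (0.62 + 0.1×21)×10⁻⁴ = 2.72×10⁻⁴ K⁻¹
Layer 2: α = (0.62 + 0.1×1.7)×10⁻⁴ = 0.79×10⁻⁴ K⁻¹
0–220 m: 2.72×10⁻⁴ × 1.3 × 220 = 0.077792 m
770 × 0.56 × 0.79×10⁻⁴ = 0.0340648 m
Δh = 0.077792 + 0.0340648 = 0.1118568 m

Δh = 112 mm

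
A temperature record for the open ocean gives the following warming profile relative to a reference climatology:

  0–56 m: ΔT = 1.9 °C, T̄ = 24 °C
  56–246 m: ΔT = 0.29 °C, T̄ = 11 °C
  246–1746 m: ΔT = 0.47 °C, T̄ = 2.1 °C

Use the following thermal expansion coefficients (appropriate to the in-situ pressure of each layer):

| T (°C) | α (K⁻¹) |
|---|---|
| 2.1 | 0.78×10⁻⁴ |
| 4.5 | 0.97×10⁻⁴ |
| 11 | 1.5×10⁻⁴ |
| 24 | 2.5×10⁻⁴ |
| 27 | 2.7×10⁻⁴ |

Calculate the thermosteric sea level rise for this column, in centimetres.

Layer 1 at 24 °C → α = 2.5×10⁻⁴ K⁻¹
Layer 2 at 11 °C → α = 1.5×10⁻⁴ K⁻¹
Layer 3 at 2.1 °C → α = 0.78×10⁻⁴ K⁻¹
0–56 m: 1.9 × 2.5×10⁻⁴ × 56 = 0.02660 m
56–246 m: 190 × 1.5×10⁻⁴ × 0.29 = 0.008265 m
0.47 × 1500 × 0.78×10⁻⁴ = 0.05499 m
Δh = 0.02660 + 0.008265 + 0.05499 = 0.089855 m ≈ 8.99 cm

8.99 cm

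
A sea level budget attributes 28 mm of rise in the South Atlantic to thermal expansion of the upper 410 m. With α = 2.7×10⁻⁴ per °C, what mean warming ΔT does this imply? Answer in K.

ΔT = Δh/(αH) = 0.028 / (2.7×10⁻⁴ × 410) ≈ 0.2529 K

0.25 K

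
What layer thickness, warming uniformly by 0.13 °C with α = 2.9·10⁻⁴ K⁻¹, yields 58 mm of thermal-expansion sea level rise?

H = Δh/(αΔT) = 0.058 / (2.9×10⁻⁴ × 0.13) ≈ 1538 m

1540 m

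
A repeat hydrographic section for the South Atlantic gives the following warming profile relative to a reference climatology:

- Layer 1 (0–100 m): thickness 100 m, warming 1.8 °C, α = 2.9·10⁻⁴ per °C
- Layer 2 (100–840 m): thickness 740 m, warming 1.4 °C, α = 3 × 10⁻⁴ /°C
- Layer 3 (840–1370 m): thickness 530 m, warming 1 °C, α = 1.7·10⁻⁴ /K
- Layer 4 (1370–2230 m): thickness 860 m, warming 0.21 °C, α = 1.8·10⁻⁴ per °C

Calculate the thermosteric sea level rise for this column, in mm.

490 mm of thermosteric rise

100 × 2.9×10⁻⁴ × 1.8 = 0.05220 m
3×10⁻⁴ × 1.4 × 740 = 0.31080 m
840–1370 m: 1 × 530 × 1.7×10⁻⁴ = 0.09010 m
0.21 × 860 × 1.8×10⁻⁴ = 0.032508 m
Δh = 0.05220 + 0.31080 + 0.09010 + 0.032508 = 0.485608 m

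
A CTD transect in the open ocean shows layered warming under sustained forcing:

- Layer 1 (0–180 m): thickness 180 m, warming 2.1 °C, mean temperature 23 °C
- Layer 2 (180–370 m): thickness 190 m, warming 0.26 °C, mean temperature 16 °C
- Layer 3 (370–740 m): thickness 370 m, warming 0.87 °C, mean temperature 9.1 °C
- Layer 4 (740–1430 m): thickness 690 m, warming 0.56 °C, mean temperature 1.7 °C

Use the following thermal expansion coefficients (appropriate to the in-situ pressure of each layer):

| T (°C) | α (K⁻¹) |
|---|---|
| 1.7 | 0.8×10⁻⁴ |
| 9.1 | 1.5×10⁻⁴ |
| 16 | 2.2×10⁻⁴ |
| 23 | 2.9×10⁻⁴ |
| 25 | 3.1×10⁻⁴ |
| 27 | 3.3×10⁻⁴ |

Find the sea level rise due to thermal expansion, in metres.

0.200 m of thermosteric rise

Layer 1 at 23 °C → α = 2.9×10⁻⁴ K⁻¹
Layer 2 at 16 °C → α = 2.2×10⁻⁴ K⁻¹
Layer 3 at 9.1 °C → α = 1.5×10⁻⁴ K⁻¹
Layer 4 at 1.7 °C → α = 0.8×10⁻⁴ K⁻¹
0–180 m: 2.1 × 180 × 2.9×10⁻⁴ = 0.10962 m
180–370 m: 2.2×10⁻⁴ × 0.26 × 190 = 0.010868 m
Layer 3: 370 × 0.87 × 1.5×10⁻⁴ = 0.048285 m
Layer 4: 0.56 × 690 × 0.8×10⁻⁴ = 0.030912 m
Δh = 0.10962 + 0.010868 + 0.048285 + 0.030912 = 0.199685 m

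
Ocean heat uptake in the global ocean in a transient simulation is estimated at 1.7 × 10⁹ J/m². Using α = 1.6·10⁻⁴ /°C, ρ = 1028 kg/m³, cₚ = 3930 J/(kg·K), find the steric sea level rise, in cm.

Δh = αQ/(ρcₚ) = 1.6×10⁻⁴ × 1.7×10⁹ / (1028 × 3930) ≈ 0.067326 m

Δh ≈ 6.73 cm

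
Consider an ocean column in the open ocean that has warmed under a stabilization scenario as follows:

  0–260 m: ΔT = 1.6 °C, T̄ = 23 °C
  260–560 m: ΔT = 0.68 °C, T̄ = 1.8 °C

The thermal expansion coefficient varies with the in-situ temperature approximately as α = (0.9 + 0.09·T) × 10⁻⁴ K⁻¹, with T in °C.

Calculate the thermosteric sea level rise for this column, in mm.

150 mm

Layer 1: α = (0.9 + 0.09×23)×10⁻⁴ = 2.97×10⁻⁴ K⁻¹
Layer 2: α = (0.9 + 0.09×1.8)×10⁻⁴ = 1.062×10⁻⁴ K⁻¹
Layer 1: 260 × 2.97×10⁻⁴ × 1.6 = 0.123552 m
1.062×10⁻⁴ × 0.68 × 300 = 0.0216648 m
Δh = 0.123552 + 0.0216648 = 0.1452168 m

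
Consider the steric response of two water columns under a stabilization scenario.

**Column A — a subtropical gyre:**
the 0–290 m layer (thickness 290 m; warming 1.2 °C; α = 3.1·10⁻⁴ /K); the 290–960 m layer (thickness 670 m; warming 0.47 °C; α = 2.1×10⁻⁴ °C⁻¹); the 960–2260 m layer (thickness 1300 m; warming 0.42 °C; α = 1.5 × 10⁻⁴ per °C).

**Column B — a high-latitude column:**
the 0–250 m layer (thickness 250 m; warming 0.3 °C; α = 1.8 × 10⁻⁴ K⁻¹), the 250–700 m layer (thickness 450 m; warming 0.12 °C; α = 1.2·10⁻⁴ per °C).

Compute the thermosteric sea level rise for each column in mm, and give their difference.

A 0–290 m: 290 × 3.1×10⁻⁴ × 1.2 = 0.10788 m
A Layer 2: 670 × 0.47 × 2.1×10⁻⁴ = 0.066129 m
A 960–2260 m: 0.42 × 1300 × 1.5×10⁻⁴ = 0.08190 m
A total: 0.255909 m
B 0–250 m: 0.3 × 250 × 1.8×10⁻⁴ = 0.01350 m
B Layer 2: 0.12 × 450 × 1.2×10⁻⁴ = 0.00648 m
B total: 0.01998 m
Difference: 0.255909 − 0.01998 = 0.235929 m

A: 260 mm; B: 20 mm; difference 240 mm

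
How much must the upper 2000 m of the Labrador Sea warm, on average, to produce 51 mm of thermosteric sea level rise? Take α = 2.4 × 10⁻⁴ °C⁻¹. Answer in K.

0.106 K

ΔT = Δh/(αH) = 0.051 / (2.4×10⁻⁴ × 2000) ≈ 0.1063 K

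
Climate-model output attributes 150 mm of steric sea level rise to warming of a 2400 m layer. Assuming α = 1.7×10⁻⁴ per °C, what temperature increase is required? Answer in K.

ΔT = Δh/(αH) = 0.15 / (1.7×10⁻⁴ × 2400) ≈ 0.3676 K

ΔT ≈ 0.37 K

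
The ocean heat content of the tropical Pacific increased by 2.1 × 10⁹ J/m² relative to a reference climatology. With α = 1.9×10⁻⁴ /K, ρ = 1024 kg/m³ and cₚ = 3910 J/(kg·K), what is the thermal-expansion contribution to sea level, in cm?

Δh ≈ 10 cm

Δh = αQ/(ρcₚ) = 1.9×10⁻⁴ × 2.1×10⁹ / (1024 × 3910) ≈ 0.099654 m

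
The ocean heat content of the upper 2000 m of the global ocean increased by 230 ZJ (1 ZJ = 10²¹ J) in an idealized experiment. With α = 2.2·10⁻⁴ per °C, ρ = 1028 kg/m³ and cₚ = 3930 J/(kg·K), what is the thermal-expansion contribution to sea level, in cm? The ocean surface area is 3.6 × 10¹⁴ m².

Δh ≈ 3.48 cm

Per unit area: Q = 230×10²¹ / (3.6×10¹⁴) ≈ 6.389×10⁸ J/m²
Δh = αQ/(ρcₚ) = 2.2×10⁻⁴ × 6.389×10⁸ / (1028 × 3930) ≈ 0.034791 m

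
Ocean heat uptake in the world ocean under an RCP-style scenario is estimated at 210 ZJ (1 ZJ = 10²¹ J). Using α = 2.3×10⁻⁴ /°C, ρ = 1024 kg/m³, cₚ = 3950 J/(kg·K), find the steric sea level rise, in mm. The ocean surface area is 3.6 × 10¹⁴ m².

33.2 mm

Per unit area: Q = 210×10²¹ / (3.6×10¹⁴) ≈ 5.833×10⁸ J/m²
Δh = αQ/(ρcₚ) = 2.3×10⁻⁴ × 5.833×10⁸ / (1024 × 3950) ≈ 0.033168 m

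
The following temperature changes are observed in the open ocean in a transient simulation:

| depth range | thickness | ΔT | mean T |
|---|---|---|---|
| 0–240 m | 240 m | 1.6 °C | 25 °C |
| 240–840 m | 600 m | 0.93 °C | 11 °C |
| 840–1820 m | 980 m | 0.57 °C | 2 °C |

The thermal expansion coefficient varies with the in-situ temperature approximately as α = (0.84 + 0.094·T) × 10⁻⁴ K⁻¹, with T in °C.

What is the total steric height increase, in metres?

0.28 m

Layer 1: α = (0.84 + 0.094×25)×10⁻⁴ = 3.19×10⁻⁴ K⁻¹
Layer 2: α = (0.84 + 0.094×11)×10⁻⁴ = 1.874×10⁻⁴ K⁻¹
Layer 3: α = (0.84 + 0.094×2)×10⁻⁴ = 1.028×10⁻⁴ K⁻¹
3.19×10⁻⁴ × 1.6 × 240 = 0.122496 m
240–840 m: 0.93 × 600 × 1.874×10⁻⁴ = 0.1045692 m
0.57 × 1.028×10⁻⁴ × 980 = 0.05742408 m
Δh = 0.122496 + 0.1045692 + 0.05742408 = 0.28448928 m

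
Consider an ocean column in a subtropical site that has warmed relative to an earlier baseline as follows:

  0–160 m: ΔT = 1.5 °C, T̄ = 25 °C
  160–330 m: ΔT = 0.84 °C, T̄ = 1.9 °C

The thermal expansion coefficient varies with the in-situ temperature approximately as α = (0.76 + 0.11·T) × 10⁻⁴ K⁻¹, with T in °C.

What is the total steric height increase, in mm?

about 98.1 mm

Layer 1: α = (0.76 + 0.11×25)×10⁻⁴ = 3.51×10⁻⁴ K⁻¹
Layer 2: α = (0.76 + 0.11×1.9)×10⁻⁴ = 0.969×10⁻⁴ K⁻¹
Layer 1: 1.5 × 3.51×10⁻⁴ × 160 = 0.08424 m
Layer 2: 0.969×10⁻⁴ × 0.84 × 170 = 0.01383732 m
Δh = 0.08424 + 0.01383732 = 0.09807732 m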